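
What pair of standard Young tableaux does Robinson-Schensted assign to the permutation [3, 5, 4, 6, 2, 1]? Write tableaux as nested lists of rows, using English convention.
P = [[1, 4, 6], [2], [3], [5]], Q = [[1, 2, 4], [3], [5], [6]]

Insert each entry of the permutation into P by Schensted row insertion, recording in Q the position of each new cell.

Insert 3: appended to row 1. P = [[3]], Q = [[1]].
Insert 5: appended to row 1. P = [[3, 5]], Q = [[1, 2]].
Insert 4: 4 bumps 5 from row 1; 5 starts row 2. P = [[3, 4], [5]], Q = [[1, 2], [3]].
Insert 6: appended to row 1. P = [[3, 4, 6], [5]], Q = [[1, 2, 4], [3]].
Insert 2: 2 bumps 3 from row 1; 3 bumps 5 from row 2; 5 starts row 3. P = [[2, 4, 6], [3], [5]], Q = [[1, 2, 4], [3], [5]].
Insert 1: 1 bumps 2 from row 1; 2 bumps 3 from row 2; 3 bumps 5 from row 3; 5 starts row 4. P = [[1, 4, 6], [2], [3], [5]], Q = [[1, 2, 4], [3], [5], [6]].

So P = [[1, 4, 6], [2], [3], [5]], Q = [[1, 2, 4], [3], [5], [6]].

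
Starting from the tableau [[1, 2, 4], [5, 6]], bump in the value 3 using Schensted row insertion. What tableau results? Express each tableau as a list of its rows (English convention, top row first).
[[1, 2, 3], [4, 6], [5]]

In row 1, 3 replaces 4 (the leftmost entry greater than 3); 4 is bumped to row 2. In row 2, 4 replaces 5 (the leftmost entry greater than 4); 5 is bumped to row 3. 5 starts a new row 3. The new tableau is [[1, 2, 3], [4, 6], [5]].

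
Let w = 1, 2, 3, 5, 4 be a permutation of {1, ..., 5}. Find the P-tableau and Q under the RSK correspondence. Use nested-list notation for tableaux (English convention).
Insert each entry of the permutation into P by Schensted row insertion, recording in Q the position of each new cell.

Insert 1: appended to row 1. P = [[1]].
Insert 2: appended to row 1. P = [[1, 2]].
Insert 3: appended to row 1. P = [[1, 2, 3]].
Insert 5: appended to row 1. P = [[1, 2, 3, 5]].
Insert 4: 4 bumps 5 from row 1; 5 starts row 2. P = [[1, 2, 3, 4], [5]].

So P = [[1, 2, 3, 4], [5]], Q = [[1, 2, 3, 4], [5]].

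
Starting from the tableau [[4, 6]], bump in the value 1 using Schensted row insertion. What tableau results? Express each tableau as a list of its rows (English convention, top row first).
[[1, 6], [4]]

In row 1, 1 replaces 4 (the leftmost entry greater than 1); 4 is bumped to row 2. 4 starts a new row 2. The new tableau is [[1, 6], [4]].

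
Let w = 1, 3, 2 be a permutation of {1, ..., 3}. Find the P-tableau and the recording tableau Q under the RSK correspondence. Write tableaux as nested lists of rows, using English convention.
Insert each entry of the permutation into P by Schensted row insertion, recording in Q the position of each new cell.

Insert 1: appended to row 1. P = [[1]].
Insert 3: appended to row 1. P = [[1, 3]].
Insert 2: 2 bumps 3 from row 1; 3 starts row 2. P = [[1, 2], [3]].

So P = [[1, 2], [3]], Q = [[1, 2], [3]].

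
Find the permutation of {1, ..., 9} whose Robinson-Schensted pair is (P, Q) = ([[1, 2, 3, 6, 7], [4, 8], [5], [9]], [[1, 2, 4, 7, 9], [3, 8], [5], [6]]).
1 9 2 5 4 3 8 6 7

Reverse RSK: for i = n, n-1, ..., 1, locate i in Q, remove the corresponding corner cell from P, and reverse-bump its entry up through P; the value ejected from row 1 is w(i).

So w = 1 9 2 5 4 3 8 6 7.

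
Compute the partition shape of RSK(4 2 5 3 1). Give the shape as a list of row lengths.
Row-insert each entry into an empty tableau.

After inserting 4: P = [[4]].
After inserting 2: P = [[2], [4]].
After inserting 5: P = [[2, 5], [4]].
After inserting 3: P = [[2, 3], [4, 5]].
After inserting 1: P = [[1, 3], [2, 5], [4]].

The final insertion tableau P = [[1, 3], [2, 5], [4]] has shape [2, 2, 1].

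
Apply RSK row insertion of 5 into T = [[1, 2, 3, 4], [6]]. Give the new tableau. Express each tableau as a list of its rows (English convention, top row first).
5 is larger than every entry of row 1, so it is appended to row 1. The new tableau is [[1, 2, 3, 4, 5], [6]].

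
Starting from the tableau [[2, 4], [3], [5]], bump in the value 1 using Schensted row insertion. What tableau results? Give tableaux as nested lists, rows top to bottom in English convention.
[[1, 4], [2], [3], [5]]

In row 1, 1 replaces 2 (the leftmost entry greater than 1); 2 is bumped to row 2. In row 2, 2 replaces 3 (the leftmost entry greater than 2); 3 is bumped to row 3. In row 3, 3 replaces 5 (the leftmost entry greater than 3); 5 is bumped to row 4. 5 starts a new row 4. The new tableau is [[1, 4], [2], [3], [5]].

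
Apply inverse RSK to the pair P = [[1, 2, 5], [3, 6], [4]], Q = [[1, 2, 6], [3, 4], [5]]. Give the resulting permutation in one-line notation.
4 6 1 3 2 5

Reverse the RSK construction: for i from n down to 1, find the cell of Q containing i, remove the entry at that cell from P, and reverse-bump it up through P; the value ejected from row 1 is w(i).

Step i=6: Q has 6 at row 1, column 3; remove that cell from P, ejecting 5. So w(6) = 5. P is now [[1, 2], [3, 6], [4]].
Step i=5: Q has 5 at row 3, column 1; remove 4 from row 3 of P and reverse-bump: 4 enters row 2 and ejects 3; 3 enters row 1 and ejects 2. So w(5) = 2. P is now [[1, 3], [4, 6]].
Step i=4: Q has 4 at row 2, column 2; remove 6 from row 2 of P and reverse-bump: 6 enters row 1 and ejects 3. So w(4) = 3. P is now [[1, 6], [4]].
Step i=3: Q has 3 at row 2, column 1; remove 4 from row 2 of P and reverse-bump: 4 enters row 1 and ejects 1. So w(3) = 1. P is now [[4, 6]].
Step i=2: Q has 2 at row 1, column 2; remove that cell from P, ejecting 6. So w(2) = 6. P is now [[4]].
Step i=1: Q has 1 at row 1, column 1; remove that cell from P, ejecting 4. So w(1) = 4. P is now [].

So w = 4 6 1 3 2 5.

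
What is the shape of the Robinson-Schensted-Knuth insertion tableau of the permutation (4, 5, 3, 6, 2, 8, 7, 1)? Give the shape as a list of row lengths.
[4, 2, 1, 1]

Row-insert each entry into an empty tableau.

After inserting 4: P = [[4]].
After inserting 5: P = [[4, 5]].
After inserting 3: P = [[3, 5], [4]].
After inserting 6: P = [[3, 5, 6], [4]].
After inserting 2: P = [[2, 5, 6], [3], [4]].
After inserting 8: P = [[2, 5, 6, 8], [3], [4]].
After inserting 7: P = [[2, 5, 6, 7], [3, 8], [4]].
After inserting 1: P = [[1, 5, 6, 7], [2, 8], [3], [4]].

The final insertion tableau P = [[1, 5, 6, 7], [2, 8], [3], [4]] has shape [4, 2, 1, 1].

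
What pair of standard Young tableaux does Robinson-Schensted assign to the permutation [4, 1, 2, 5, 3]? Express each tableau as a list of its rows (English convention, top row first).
Insert each entry of the permutation into P by Schensted row insertion, recording in Q the position of each new cell.

Insert 4: appended to row 1. P = [[4]].
Insert 1: 1 bumps 4 from row 1; 4 starts row 2. P = [[1], [4]].
Insert 2: appended to row 1. P = [[1, 2], [4]].
Insert 5: appended to row 1. P = [[1, 2, 5], [4]].
Insert 3: 3 bumps 5 from row 1; 5 appends to row 2. P = [[1, 2, 3], [4, 5]].

So P = [[1, 2, 3], [4, 5]], Q = [[1, 3, 4], [2, 5]].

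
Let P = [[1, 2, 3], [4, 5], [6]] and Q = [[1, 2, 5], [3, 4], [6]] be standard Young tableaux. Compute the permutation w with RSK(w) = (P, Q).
Reverse RSK: for i = n, n-1, ..., 1, locate i in Q, remove the corresponding corner cell from P, and reverse-bump its entry up through P; the value ejected from row 1 is w(i).

So w = 4 6 1 2 5 3.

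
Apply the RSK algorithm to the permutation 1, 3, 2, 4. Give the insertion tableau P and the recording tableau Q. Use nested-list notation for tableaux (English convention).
P = [[1, 2, 4], [3]], Q = [[1, 2, 4], [3]]

Insert each entry of the permutation into P by Schensted row insertion, recording in Q the position of each new cell.

Insert 1: appended to row 1. P = [[1]], Q = [[1]].
Insert 3: appended to row 1. P = [[1, 3]], Q = [[1, 2]].
Insert 2: 2 bumps 3 from row 1; 3 starts row 2. P = [[1, 2], [3]], Q = [[1, 2], [3]].
Insert 4: appended to row 1. P = [[1, 2, 4], [3]], Q = [[1, 2, 4], [3]].

So P = [[1, 2, 4], [3]], Q = [[1, 2, 4], [3]].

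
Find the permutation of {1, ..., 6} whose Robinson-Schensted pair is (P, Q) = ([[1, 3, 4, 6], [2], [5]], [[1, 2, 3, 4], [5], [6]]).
Reverse the RSK construction: for i from n down to 1, find the cell of Q containing i, remove the entry at that cell from P, and reverse-bump it up through P; the value ejected from row 1 is w(i).

Step i=6: Q has 6 at row 3, column 1; remove 5 from row 3 of P and reverse-bump: 5 enters row 2 and ejects 2; 2 enters row 1 and ejects 1. So w(6) = 1. P is now [[2, 3, 4, 6], [5]].
Step i=5: Q has 5 at row 2, column 1; remove 5 from row 2 of P and reverse-bump: 5 enters row 1 and ejects 4. So w(5) = 4. P is now [[2, 3, 5, 6]].
Step i=4: Q has 4 at row 1, column 4; remove that cell from P, ejecting 6. So w(4) = 6. P is now [[2, 3, 5]].
Step i=3: Q has 3 at row 1, column 3; remove that cell from P, ejecting 5. So w(3) = 5. P is now [[2, 3]].
Step i=2: Q has 2 at row 1, column 2; remove that cell from P, ejecting 3. So w(2) = 3. P is now [[2]].
Step i=1: Q has 1 at row 1, column 1; remove that cell from P, ejecting 2. So w(1) = 2. P is now [].

So w = 2 3 5 6 4 1.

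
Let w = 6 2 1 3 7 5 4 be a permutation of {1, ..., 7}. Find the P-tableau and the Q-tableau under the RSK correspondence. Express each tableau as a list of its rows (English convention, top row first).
P = [[1, 3, 4], [2, 5], [6, 7]], Q = [[1, 4, 5], [2, 6], [3, 7]]

Insert each entry of the permutation into P by Schensted row insertion, recording in Q the position of each new cell.

Insert 6: appended to row 1. P = [[6]].
Insert 2: 2 bumps 6 from row 1; 6 starts row 2. P = [[2], [6]].
Insert 1: 1 bumps 2 from row 1; 2 bumps 6 from row 2; 6 starts row 3. P = [[1], [2], [6]].
Insert 3: appended to row 1. P = [[1, 3], [2], [6]].
Insert 7: appended to row 1. P = [[1, 3, 7], [2], [6]].
Insert 5: 5 bumps 7 from row 1; 7 appends to row 2. P = [[1, 3, 5], [2, 7], [6]].
Insert 4: 4 bumps 5 from row 1; 5 bumps 7 from row 2; 7 appends to row 3. P = [[1, 3, 4], [2, 5], [6, 7]].

So P = [[1, 3, 4], [2, 5], [6, 7]], Q = [[1, 4, 5], [2, 6], [3, 7]].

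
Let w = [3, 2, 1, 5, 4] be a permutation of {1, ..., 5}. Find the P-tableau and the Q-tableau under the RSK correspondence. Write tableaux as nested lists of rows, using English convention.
P = [[1, 4], [2, 5], [3]], Q = [[1, 4], [2, 5], [3]]

Insert each entry of the permutation into P by Schensted row insertion, recording in Q the position of each new cell.

Insert 3: appended to row 1. P = [[3]], Q = [[1]].
Insert 2: 2 bumps 3 from row 1; 3 starts row 2. P = [[2], [3]], Q = [[1], [2]].
Insert 1: 1 bumps 2 from row 1; 2 bumps 3 from row 2; 3 starts row 3. P = [[1], [2], [3]], Q = [[1], [2], [3]].
Insert 5: appended to row 1. P = [[1, 5], [2], [3]], Q = [[1, 4], [2], [3]].
Insert 4: 4 bumps 5 from row 1; 5 appends to row 2. P = [[1, 4], [2, 5], [3]], Q = [[1, 4], [2, 5], [3]].

So P = [[1, 4], [2, 5], [3]], Q = [[1, 4], [2, 5], [3]].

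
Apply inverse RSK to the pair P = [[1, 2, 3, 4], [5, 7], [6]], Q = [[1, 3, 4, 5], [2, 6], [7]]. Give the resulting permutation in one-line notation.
6 1 2 3 7 5 4

Reverse the RSK construction: for i from n down to 1, find the cell of Q containing i, remove the entry at that cell from P, and reverse-bump it up through P; the value ejected from row 1 is w(i).

Step i=7: Q has 7 at row 3, column 1; remove 6 from row 3 of P and reverse-bump: 6 enters row 2 and ejects 5; 5 enters row 1 and ejects 4. So w(7) = 4. P is now [[1, 2, 3, 5], [6, 7]].
Step i=6: Q has 6 at row 2, column 2; remove 7 from row 2 of P and reverse-bump: 7 enters row 1 and ejects 5. So w(6) = 5. P is now [[1, 2, 3, 7], [6]].
Step i=5: Q has 5 at row 1, column 4; remove that cell from P, ejecting 7. So w(5) = 7. P is now [[1, 2, 3], [6]].
Step i=4: Q has 4 at row 1, column 3; remove that cell from P, ejecting 3. So w(4) = 3. P is now [[1, 2], [6]].
Step i=3: Q has 3 at row 1, column 2; remove that cell from P, ejecting 2. So w(3) = 2. P is now [[1], [6]].
Step i=2: Q has 2 at row 2, column 1; remove 6 from row 2 of P and reverse-bump: 6 enters row 1 and ejects 1. So w(2) = 1. P is now [[6]].
Step i=1: Q has 1 at row 1, column 1; remove that cell from P, ejecting 6. So w(1) = 6. P is now [].

So w = 6 1 2 3 7 5 4.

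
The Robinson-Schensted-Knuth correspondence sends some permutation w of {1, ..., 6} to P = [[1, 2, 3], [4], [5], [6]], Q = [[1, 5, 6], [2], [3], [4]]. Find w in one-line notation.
Reverse the RSK construction: for i from n down to 1, find the cell of Q containing i, remove the entry at that cell from P, and reverse-bump it up through P; the value ejected from row 1 is w(i).

Step i=6: Q has 6 at row 1, column 3; remove that cell from P, ejecting 3. So w(6) = 3. P is now [[1, 2], [4], [5], [6]].
Step i=5: Q has 5 at row 1, column 2; remove that cell from P, ejecting 2. So w(5) = 2. P is now [[1], [4], [5], [6]].
Step i=4: Q has 4 at row 4, column 1; remove 6 from row 4 of P and reverse-bump: 6 enters row 3 and ejects 5; 5 enters row 2 and ejects 4; 4 enters row 1 and ejects 1. So w(4) = 1. P is now [[4], [5], [6]].
Step i=3: Q has 3 at row 3, column 1; remove 6 from row 3 of P and reverse-bump: 6 enters row 2 and ejects 5; 5 enters row 1 and ejects 4. So w(3) = 4. P is now [[5], [6]].
Step i=2: Q has 2 at row 2, column 1; remove 6 from row 2 of P and reverse-bump: 6 enters row 1 and ejects 5. So w(2) = 5. P is now [[6]].
Step i=1: Q has 1 at row 1, column 1; remove that cell from P, ejecting 6. So w(1) = 6. P is now [].

So w = 6 5 4 1 2 3.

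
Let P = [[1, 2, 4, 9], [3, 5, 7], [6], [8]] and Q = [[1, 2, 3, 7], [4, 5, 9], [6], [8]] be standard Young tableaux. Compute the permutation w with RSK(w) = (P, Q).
3 6 8 1 7 5 9 2 4

Reverse the RSK construction: for i from n down to 1, find the cell of Q containing i, remove the entry at that cell from P, and reverse-bump it up through P; the value ejected from row 1 is w(i).

Step i=9: Q has 9 at row 2, column 3; remove 7 from row 2 of P and reverse-bump: 7 enters row 1 and ejects 4. So w(9) = 4. P is now [[1, 2, 7, 9], [3, 5], [6], [8]].
Step i=8: Q has 8 at row 4, column 1; remove 8 from row 4 of P and reverse-bump: 8 enters row 3 and ejects 6; 6 enters row 2 and ejects 5; 5 enters row 1 and ejects 2. So w(8) = 2. P is now [[1, 5, 7, 9], [3, 6], [8]].
Step i=7: Q has 7 at row 1, column 4; remove that cell from P, ejecting 9. So w(7) = 9. P is now [[1, 5, 7], [3, 6], [8]].
Step i=6: Q has 6 at row 3, column 1; remove 8 from row 3 of P and reverse-bump: 8 enters row 2 and ejects 6; 6 enters row 1 and ejects 5. So w(6) = 5. P is now [[1, 6, 7], [3, 8]].
Step i=5: Q has 5 at row 2, column 2; remove 8 from row 2 of P and reverse-bump: 8 enters row 1 and ejects 7. So w(5) = 7. P is now [[1, 6, 8], [3]].
Step i=4: Q has 4 at row 2, column 1; remove 3 from row 2 of P and reverse-bump: 3 enters row 1 and ejects 1. So w(4) = 1. P is now [[3, 6, 8]].
Step i=3: Q has 3 at row 1, column 3; remove that cell from P, ejecting 8. So w(3) = 8. P is now [[3, 6]].
Step i=2: Q has 2 at row 1, column 2; remove that cell from P, ejecting 6. So w(2) = 6. P is now [[3]].
Step i=1: Q has 1 at row 1, column 1; remove that cell from P, ejecting 3. So w(1) = 3. P is now [].

So w = 3 6 8 1 7 5 9 2 4.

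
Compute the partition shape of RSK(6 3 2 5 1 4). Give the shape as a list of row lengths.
[2, 2, 1, 1]

Row-insert each entry into an empty tableau.

After inserting 6: P = [[6]].
After inserting 3: P = [[3], [6]].
After inserting 2: P = [[2], [3], [6]].
After inserting 5: P = [[2, 5], [3], [6]].
After inserting 1: P = [[1, 5], [2], [3], [6]].
After inserting 4: P = [[1, 4], [2, 5], [3], [6]].

The final insertion tableau P = [[1, 4], [2, 5], [3], [6]] has shape [2, 2, 1, 1].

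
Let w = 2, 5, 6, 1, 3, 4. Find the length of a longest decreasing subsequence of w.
2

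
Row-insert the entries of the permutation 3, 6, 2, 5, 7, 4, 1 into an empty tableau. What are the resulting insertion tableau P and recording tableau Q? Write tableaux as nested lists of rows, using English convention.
Insert each entry of the permutation into P by Schensted row insertion, recording in Q the position of each new cell.

After inserting 3: P = [[3]].
After inserting 6: P = [[3, 6]].
After inserting 2: P = [[2, 6], [3]].
After inserting 5: P = [[2, 5], [3, 6]].
After inserting 7: P = [[2, 5, 7], [3, 6]].
After inserting 4: P = [[2, 4, 7], [3, 5], [6]].
After inserting 1: P = [[1, 4, 7], [2, 5], [3], [6]].

So P = [[1, 4, 7], [2, 5], [3], [6]], Q = [[1, 2, 5], [3, 4], [6], [7]].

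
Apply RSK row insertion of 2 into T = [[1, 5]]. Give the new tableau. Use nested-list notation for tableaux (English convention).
In row 1, 2 replaces 5 (the leftmost entry greater than 2); 5 is bumped to row 2. 5 starts a new row 2. The new tableau is [[1, 2], [5]].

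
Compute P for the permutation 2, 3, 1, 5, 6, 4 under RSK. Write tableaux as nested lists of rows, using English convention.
Insert 2: appended to row 1. P = [[2]].
Insert 3: appended to row 1. P = [[2, 3]].
Insert 1: 1 bumps 2 from row 1; 2 starts row 2. P = [[1, 3], [2]].
Insert 5: appended to row 1. P = [[1, 3, 5], [2]].
Insert 6: appended to row 1. P = [[1, 3, 5, 6], [2]].
Insert 4: 4 bumps 5 from row 1; 5 appends to row 2. P = [[1, 3, 4, 6], [2, 5]].

So P = [[1, 3, 4, 6], [2, 5]].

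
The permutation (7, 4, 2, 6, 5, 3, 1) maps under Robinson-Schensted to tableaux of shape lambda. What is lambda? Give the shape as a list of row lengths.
RSK row insertion gives P = [[1, 3], [2, 5], [4], [6], [7]], which has shape [2, 2, 1, 1, 1].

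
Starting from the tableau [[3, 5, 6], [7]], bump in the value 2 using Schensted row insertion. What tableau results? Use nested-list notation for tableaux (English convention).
[[2, 5, 6], [3], [7]]

In row 1, 2 replaces 3 (the leftmost entry greater than 2); 3 is bumped to row 2. In row 2, 3 replaces 7 (the leftmost entry greater than 3); 7 is bumped to row 3. 7 starts a new row 3. The new tableau is [[2, 5, 6], [3], [7]].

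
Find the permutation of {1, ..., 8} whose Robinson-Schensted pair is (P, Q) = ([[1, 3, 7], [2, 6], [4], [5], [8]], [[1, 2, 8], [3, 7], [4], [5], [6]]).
5 8 6 4 2 1 3 7

Reverse the RSK construction: for i from n down to 1, find the cell of Q containing i, remove the entry at that cell from P, and reverse-bump it up through P; the value ejected from row 1 is w(i).

Step i=8: Q has 8 at row 1, column 3; remove that cell from P, ejecting 7. So w(8) = 7. P is now [[1, 3], [2, 6], [4], [5], [8]].
Step i=7: Q has 7 at row 2, column 2; remove 6 from row 2 of P and reverse-bump: 6 enters row 1 and ejects 3. So w(7) = 3. P is now [[1, 6], [2], [4], [5], [8]].
Step i=6: Q has 6 at row 5, column 1; remove 8 from row 5 of P and reverse-bump: 8 enters row 4 and ejects 5; 5 enters row 3 and ejects 4; 4 enters row 2 and ejects 2; 2 enters row 1 and ejects 1. So w(6) = 1. P is now [[2, 6], [4], [5], [8]].
Step i=5: Q has 5 at row 4, column 1; remove 8 from row 4 of P and reverse-bump: 8 enters row 3 and ejects 5; 5 enters row 2 and ejects 4; 4 enters row 1 and ejects 2. So w(5) = 2. P is now [[4, 6], [5], [8]].
Step i=4: Q has 4 at row 3, column 1; remove 8 from row 3 of P and reverse-bump: 8 enters row 2 and ejects 5; 5 enters row 1 and ejects 4. So w(4) = 4. P is now [[5, 6], [8]].
Step i=3: Q has 3 at row 2, column 1; remove 8 from row 2 of P and reverse-bump: 8 enters row 1 and ejects 6. So w(3) = 6. P is now [[5, 8]].
Step i=2: Q has 2 at row 1, column 2; remove that cell from P, ejecting 8. So w(2) = 8. P is now [[5]].
Step i=1: Q has 1 at row 1, column 1; remove that cell from P, ejecting 5. So w(1) = 5. P is now [].

So w = 5 8 6 4 2 1 3 7.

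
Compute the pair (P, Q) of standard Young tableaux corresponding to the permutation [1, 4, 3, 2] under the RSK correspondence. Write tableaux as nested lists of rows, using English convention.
Insert each entry of the permutation into P by Schensted row insertion, recording in Q the position of each new cell.

Insert 1: appended to row 1. P = [[1]].
Insert 4: appended to row 1. P = [[1, 4]].
Insert 3: 3 bumps 4 from row 1; 4 starts row 2. P = [[1, 3], [4]].
Insert 2: 2 bumps 3 from row 1; 3 bumps 4 from row 2; 4 starts row 3. P = [[1, 2], [3], [4]].

So P = [[1, 2], [3], [4]], Q = [[1, 2], [3], [4]].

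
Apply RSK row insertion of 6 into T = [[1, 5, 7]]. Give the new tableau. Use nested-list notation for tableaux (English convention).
[[1, 5, 6], [7]]

In row 1, 6 replaces 7 (the leftmost entry greater than 6); 7 is bumped to row 2. 7 starts a new row 2. The new tableau is [[1, 5, 6], [7]].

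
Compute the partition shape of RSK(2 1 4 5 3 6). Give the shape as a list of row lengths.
[4, 2]

Row-insert each entry into an empty tableau.

After inserting 2: P = [[2]].
After inserting 1: P = [[1], [2]].
After inserting 4: P = [[1, 4], [2]].
After inserting 5: P = [[1, 4, 5], [2]].
After inserting 3: P = [[1, 3, 5], [2, 4]].
After inserting 6: P = [[1, 3, 5, 6], [2, 4]].

The final insertion tableau P = [[1, 3, 5, 6], [2, 4]] has shape [4, 2].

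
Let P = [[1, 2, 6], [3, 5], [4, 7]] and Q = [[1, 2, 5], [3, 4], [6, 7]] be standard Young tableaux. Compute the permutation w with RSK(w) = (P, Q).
4 7 3 5 6 1 2

Reverse the RSK construction: for i from n down to 1, find the cell of Q containing i, remove the entry at that cell from P, and reverse-bump it up through P; the value ejected from row 1 is w(i).

Step i=7: Q has 7 at row 3, column 2; remove 7 from row 3 of P and reverse-bump: 7 enters row 2 and ejects 5; 5 enters row 1 and ejects 2. So w(7) = 2. P is now [[1, 5, 6], [3, 7], [4]].
Step i=6: Q has 6 at row 3, column 1; remove 4 from row 3 of P and reverse-bump: 4 enters row 2 and ejects 3; 3 enters row 1 and ejects 1. So w(6) = 1. P is now [[3, 5, 6], [4, 7]].
Step i=5: Q has 5 at row 1, column 3; remove that cell from P, ejecting 6. So w(5) = 6. P is now [[3, 5], [4, 7]].
Step i=4: Q has 4 at row 2, column 2; remove 7 from row 2 of P and reverse-bump: 7 enters row 1 and ejects 5. So w(4) = 5. P is now [[3, 7], [4]].
Step i=3: Q has 3 at row 2, column 1; remove 4 from row 2 of P and reverse-bump: 4 enters row 1 and ejects 3. So w(3) = 3. P is now [[4, 7]].
Step i=2: Q has 2 at row 1, column 2; remove that cell from P, ejecting 7. So w(2) = 7. P is now [[4]].
Step i=1: Q has 1 at row 1, column 1; remove that cell from P, ejecting 4. So w(1) = 4. P is now [].

So w = 4 7 3 5 6 1 2.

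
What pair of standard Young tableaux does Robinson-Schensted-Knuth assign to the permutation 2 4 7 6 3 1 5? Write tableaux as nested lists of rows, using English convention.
P = [[1, 3, 5], [2, 6], [4], [7]], Q = [[1, 2, 3], [4, 7], [5], [6]]

Insert each entry of the permutation into P by Schensted row insertion, recording in Q the position of each new cell.

Insert 2: appended to row 1. P = [[2]], Q = [[1]].
Insert 4: appended to row 1. P = [[2, 4]], Q = [[1, 2]].
Insert 7: appended to row 1. P = [[2, 4, 7]], Q = [[1, 2, 3]].
Insert 6: 6 bumps 7 from row 1; 7 starts row 2. P = [[2, 4, 6], [7]], Q = [[1, 2, 3], [4]].
Insert 3: 3 bumps 4 from row 1; 4 bumps 7 from row 2; 7 starts row 3. P = [[2, 3, 6], [4], [7]], Q = [[1, 2, 3], [4], [5]].
Insert 1: 1 bumps 2 from row 1; 2 bumps 4 from row 2; 4 bumps 7 from row 3; 7 starts row 4. P = [[1, 3, 6], [2], [4], [7]], Q = [[1, 2, 3], [4], [5], [6]].
Insert 5: 5 bumps 6 from row 1; 6 appends to row 2. P = [[1, 3, 5], [2, 6], [4], [7]], Q = [[1, 2, 3], [4, 7], [5], [6]].

So P = [[1, 3, 5], [2, 6], [4], [7]], Q = [[1, 2, 3], [4, 7], [5], [6]].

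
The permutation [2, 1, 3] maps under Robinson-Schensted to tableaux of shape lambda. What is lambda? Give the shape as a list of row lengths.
[2, 1]

Row-insert each entry into an empty tableau.

After inserting 2: P = [[2]].
After inserting 1: P = [[1], [2]].
After inserting 3: P = [[1, 3], [2]].

The final insertion tableau P = [[1, 3], [2]] has shape [2, 1].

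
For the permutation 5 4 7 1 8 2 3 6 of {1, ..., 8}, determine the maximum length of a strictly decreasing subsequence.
3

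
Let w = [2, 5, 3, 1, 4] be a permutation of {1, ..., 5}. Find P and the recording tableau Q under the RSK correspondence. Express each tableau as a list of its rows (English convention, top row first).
Insert each entry of the permutation into P by Schensted row insertion, recording in Q the position of each new cell.

Insert 2: appended to row 1. P = [[2]].
Insert 5: appended to row 1. P = [[2, 5]].
Insert 3: 3 bumps 5 from row 1; 5 starts row 2. P = [[2, 3], [5]].
Insert 1: 1 bumps 2 from row 1; 2 bumps 5 from row 2; 5 starts row 3. P = [[1, 3], [2], [5]].
Insert 4: appended to row 1. P = [[1, 3, 4], [2], [5]].

So P = [[1, 3, 4], [2], [5]], Q = [[1, 2, 5], [3], [4]].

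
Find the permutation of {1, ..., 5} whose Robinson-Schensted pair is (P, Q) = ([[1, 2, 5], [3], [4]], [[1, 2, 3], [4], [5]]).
1 4 5 3 2

Reverse the RSK construction: for i from n down to 1, find the cell of Q containing i, remove the entry at that cell from P, and reverse-bump it up through P; the value ejected from row 1 is w(i).

Step i=5: Q has 5 at row 3, column 1; remove 4 from row 3 of P and reverse-bump: 4 enters row 2 and ejects 3; 3 enters row 1 and ejects 2. So w(5) = 2. P is now [[1, 3, 5], [4]].
Step i=4: Q has 4 at row 2, column 1; remove 4 from row 2 of P and reverse-bump: 4 enters row 1 and ejects 3. So w(4) = 3. P is now [[1, 4, 5]].
Step i=3: Q has 3 at row 1, column 3; remove that cell from P, ejecting 5. So w(3) = 5. P is now [[1, 4]].
Step i=2: Q has 2 at row 1, column 2; remove that cell from P, ejecting 4. So w(2) = 4. P is now [[1]].
Step i=1: Q has 1 at row 1, column 1; remove that cell from P, ejecting 1. So w(1) = 1. P is now [].

So w = 1 4 5 3 2.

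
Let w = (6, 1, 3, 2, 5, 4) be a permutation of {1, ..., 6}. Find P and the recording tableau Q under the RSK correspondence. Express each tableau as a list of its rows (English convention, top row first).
P = [[1, 2, 4], [3, 5], [6]], Q = [[1, 3, 5], [2, 6], [4]]

Insert each entry of the permutation into P by Schensted row insertion, recording in Q the position of each new cell.

Insert 6: appended to row 1. P = [[6]].
Insert 1: 1 bumps 6 from row 1; 6 starts row 2. P = [[1], [6]].
Insert 3: appended to row 1. P = [[1, 3], [6]].
Insert 2: 2 bumps 3 from row 1; 3 bumps 6 from row 2; 6 starts row 3. P = [[1, 2], [3], [6]].
Insert 5: appended to row 1. P = [[1, 2, 5], [3], [6]].
Insert 4: 4 bumps 5 from row 1; 5 appends to row 2. P = [[1, 2, 4], [3, 5], [6]].

So P = [[1, 2, 4], [3, 5], [6]], Q = [[1, 3, 5], [2, 6], [4]].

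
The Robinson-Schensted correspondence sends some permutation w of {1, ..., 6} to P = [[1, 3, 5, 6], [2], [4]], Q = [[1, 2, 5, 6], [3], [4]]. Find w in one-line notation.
2 4 3 1 5 6

Reverse the RSK construction: for i from n down to 1, find the cell of Q containing i, remove the entry at that cell from P, and reverse-bump it up through P; the value ejected from row 1 is w(i).

Step i=6: Q has 6 at row 1, column 4; remove that cell from P, ejecting 6. So w(6) = 6. P is now [[1, 3, 5], [2], [4]].
Step i=5: Q has 5 at row 1, column 3; remove that cell from P, ejecting 5. So w(5) = 5. P is now [[1, 3], [2], [4]].
Step i=4: Q has 4 at row 3, column 1; remove 4 from row 3 of P and reverse-bump: 4 enters row 2 and ejects 2; 2 enters row 1 and ejects 1. So w(4) = 1. P is now [[2, 3], [4]].
Step i=3: Q has 3 at row 2, column 1; remove 4 from row 2 of P and reverse-bump: 4 enters row 1 and ejects 3. So w(3) = 3. P is now [[2, 4]].
Step i=2: Q has 2 at row 1, column 2; remove that cell from P, ejecting 4. So w(2) = 4. P is now [[2]].
Step i=1: Q has 1 at row 1, column 1; remove that cell from P, ejecting 2. So w(1) = 2. P is now [].

So w = 2 4 3 1 5 6.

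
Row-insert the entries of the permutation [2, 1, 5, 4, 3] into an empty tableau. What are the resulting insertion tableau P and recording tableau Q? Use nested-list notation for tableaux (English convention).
Insert each entry of the permutation into P by Schensted row insertion, recording in Q the position of each new cell.

Insert 2: appended to row 1. P = [[2]].
Insert 1: 1 bumps 2 from row 1; 2 starts row 2. P = [[1], [2]].
Insert 5: appended to row 1. P = [[1, 5], [2]].
Insert 4: 4 bumps 5 from row 1; 5 appends to row 2. P = [[1, 4], [2, 5]].
Insert 3: 3 bumps 4 from row 1; 4 bumps 5 from row 2; 5 starts row 3. P = [[1, 3], [2, 4], [5]].

So P = [[1, 3], [2, 4], [5]], Q = [[1, 3], [2, 4], [5]].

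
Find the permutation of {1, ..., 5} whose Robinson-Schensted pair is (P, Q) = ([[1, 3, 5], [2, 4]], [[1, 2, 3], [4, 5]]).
2 4 5 1 3

Reverse the RSK construction: for i from n down to 1, find the cell of Q containing i, remove the entry at that cell from P, and reverse-bump it up through P; the value ejected from row 1 is w(i).

Step i=5: Q has 5 at row 2, column 2; remove 4 from row 2 of P and reverse-bump: 4 enters row 1 and ejects 3. So w(5) = 3. P is now [[1, 4, 5], [2]].
Step i=4: Q has 4 at row 2, column 1; remove 2 from row 2 of P and reverse-bump: 2 enters row 1 and ejects 1. So w(4) = 1. P is now [[2, 4, 5]].
Step i=3: Q has 3 at row 1, column 3; remove that cell from P, ejecting 5. So w(3) = 5. P is now [[2, 4]].
Step i=2: Q has 2 at row 1, column 2; remove that cell from P, ejecting 4. So w(2) = 4. P is now [[2]].
Step i=1: Q has 1 at row 1, column 1; remove that cell from P, ejecting 2. So w(1) = 2. P is now [].

So w = 2 4 5 1 3.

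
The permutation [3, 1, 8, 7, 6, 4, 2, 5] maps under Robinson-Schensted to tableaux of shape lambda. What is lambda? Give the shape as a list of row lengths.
[3, 2, 1, 1, 1]

Row-insert each entry into an empty tableau.

After inserting 3: P = [[3]].
After inserting 1: P = [[1], [3]].
After inserting 8: P = [[1, 8], [3]].
After inserting 7: P = [[1, 7], [3, 8]].
After inserting 6: P = [[1, 6], [3, 7], [8]].
After inserting 4: P = [[1, 4], [3, 6], [7], [8]].
After inserting 2: P = [[1, 2], [3, 4], [6], [7], [8]].
After inserting 5: P = [[1, 2, 5], [3, 4], [6], [7], [8]].

The final insertion tableau P = [[1, 2, 5], [3, 4], [6], [7], [8]] has shape [3, 2, 1, 1, 1].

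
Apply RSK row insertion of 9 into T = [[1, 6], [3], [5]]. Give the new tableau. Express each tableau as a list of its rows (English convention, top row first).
9 is larger than every entry of row 1, so it is appended to row 1. The new tableau is [[1, 6, 9], [3], [5]].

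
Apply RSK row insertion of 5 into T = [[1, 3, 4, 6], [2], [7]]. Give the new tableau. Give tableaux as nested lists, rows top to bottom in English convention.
In row 1, 5 replaces 6 (the leftmost entry greater than 5); 6 is bumped to row 2. 6 is appended to row 2. The new tableau is [[1, 3, 4, 5], [2, 6], [7]].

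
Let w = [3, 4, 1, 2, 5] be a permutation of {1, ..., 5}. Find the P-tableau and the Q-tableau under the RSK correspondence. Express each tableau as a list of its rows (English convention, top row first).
Insert each entry of the permutation into P by Schensted row insertion, recording in Q the position of each new cell.

Insert 3: appended to row 1. P = [[3]], Q = [[1]].
Insert 4: appended to row 1. P = [[3, 4]], Q = [[1, 2]].
Insert 1: 1 bumps 3 from row 1; 3 starts row 2. P = [[1, 4], [3]], Q = [[1, 2], [3]].
Insert 2: 2 bumps 4 from row 1; 4 appends to row 2. P = [[1, 2], [3, 4]], Q = [[1, 2], [3, 4]].
Insert 5: appended to row 1. P = [[1, 2, 5], [3, 4]], Q = [[1, 2, 5], [3, 4]].

So P = [[1, 2, 5], [3, 4]], Q = [[1, 2, 5], [3, 4]].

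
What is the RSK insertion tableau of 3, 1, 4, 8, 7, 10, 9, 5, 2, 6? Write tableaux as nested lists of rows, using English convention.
Insert 3: appended to row 1. P = [[3]].
Insert 1: 1 bumps 3 from row 1; 3 starts row 2. P = [[1], [3]].
Insert 4: appended to row 1. P = [[1, 4], [3]].
Insert 8: appended to row 1. P = [[1, 4, 8], [3]].
Insert 7: 7 bumps 8 from row 1; 8 appends to row 2. P = [[1, 4, 7], [3, 8]].
Insert 10: appended to row 1. P = [[1, 4, 7, 10], [3, 8]].
Insert 9: 9 bumps 10 from row 1; 10 appends to row 2. P = [[1, 4, 7, 9], [3, 8, 10]].
Insert 5: 5 bumps 7 from row 1; 7 bumps 8 from row 2; 8 starts row 3. P = [[1, 4, 5, 9], [3, 7, 10], [8]].
Insert 2: 2 bumps 4 from row 1; 4 bumps 7 from row 2; 7 bumps 8 from row 3; 8 starts row 4. P = [[1, 2, 5, 9], [3, 4, 10], [7], [8]].
Insert 6: 6 bumps 9 from row 1; 9 bumps 10 from row 2; 10 appends to row 3. P = [[1, 2, 5, 6], [3, 4, 9], [7, 10], [8]].

So P = [[1, 2, 5, 6], [3, 4, 9], [7, 10], [8]].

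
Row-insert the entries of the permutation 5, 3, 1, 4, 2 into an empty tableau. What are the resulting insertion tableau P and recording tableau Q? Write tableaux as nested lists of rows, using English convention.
P = [[1, 2], [3, 4], [5]], Q = [[1, 4], [2, 5], [3]]

Insert each entry of the permutation into P by Schensted row insertion, recording in Q the position of each new cell.

Insert 5: appended to row 1. P = [[5]].
Insert 3: 3 bumps 5 from row 1; 5 starts row 2. P = [[3], [5]].
Insert 1: 1 bumps 3 from row 1; 3 bumps 5 from row 2; 5 starts row 3. P = [[1], [3], [5]].
Insert 4: appended to row 1. P = [[1, 4], [3], [5]].
Insert 2: 2 bumps 4 from row 1; 4 appends to row 2. P = [[1, 2], [3, 4], [5]].

So P = [[1, 2], [3, 4], [5]], Q = [[1, 4], [2, 5], [3]].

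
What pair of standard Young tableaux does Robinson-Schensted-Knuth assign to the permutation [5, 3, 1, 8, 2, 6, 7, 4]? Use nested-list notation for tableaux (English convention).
P = [[1, 2, 4, 7], [3, 6], [5, 8]], Q = [[1, 4, 6, 7], [2, 5], [3, 8]]

Insert each entry of the permutation into P by Schensted row insertion, recording in Q the position of each new cell.

Insert 5: appended to row 1. P = [[5]], Q = [[1]].
Insert 3: 3 bumps 5 from row 1; 5 starts row 2. P = [[3], [5]], Q = [[1], [2]].
Insert 1: 1 bumps 3 from row 1; 3 bumps 5 from row 2; 5 starts row 3. P = [[1], [3], [5]], Q = [[1], [2], [3]].
Insert 8: appended to row 1. P = [[1, 8], [3], [5]], Q = [[1, 4], [2], [3]].
Insert 2: 2 bumps 8 from row 1; 8 appends to row 2. P = [[1, 2], [3, 8], [5]], Q = [[1, 4], [2, 5], [3]].
Insert 6: appended to row 1. P = [[1, 2, 6], [3, 8], [5]], Q = [[1, 4, 6], [2, 5], [3]].
Insert 7: appended to row 1. P = [[1, 2, 6, 7], [3, 8], [5]], Q = [[1, 4, 6, 7], [2, 5], [3]].
Insert 4: 4 bumps 6 from row 1; 6 bumps 8 from row 2; 8 appends to row 3. P = [[1, 2, 4, 7], [3, 6], [5, 8]], Q = [[1, 4, 6, 7], [2, 5], [3, 8]].

So P = [[1, 2, 4, 7], [3, 6], [5, 8]], Q = [[1, 4, 6, 7], [2, 5], [3, 8]].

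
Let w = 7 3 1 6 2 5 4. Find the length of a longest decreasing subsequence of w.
4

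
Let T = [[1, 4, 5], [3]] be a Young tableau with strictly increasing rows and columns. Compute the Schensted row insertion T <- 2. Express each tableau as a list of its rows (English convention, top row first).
[[1, 2, 5], [3, 4]]

In row 1, 2 replaces 4 (the leftmost entry greater than 2); 4 is bumped to row 2. 4 is appended to row 2. The new tableau is [[1, 2, 5], [3, 4]].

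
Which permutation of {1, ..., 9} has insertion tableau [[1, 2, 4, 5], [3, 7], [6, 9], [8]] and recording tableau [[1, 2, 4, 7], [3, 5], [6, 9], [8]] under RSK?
1 8 3 9 6 4 7 2 5

Reverse the RSK construction: for i from n down to 1, find the cell of Q containing i, remove the entry at that cell from P, and reverse-bump it up through P; the value ejected from row 1 is w(i).

Step i=9: Q has 9 at row 3, column 2; remove 9 from row 3 of P and reverse-bump: 9 enters row 2 and ejects 7; 7 enters row 1 and ejects 5. So w(9) = 5. P is now [[1, 2, 4, 7], [3, 9], [6], [8]].
Step i=8: Q has 8 at row 4, column 1; remove 8 from row 4 of P and reverse-bump: 8 enters row 3 and ejects 6; 6 enters row 2 and ejects 3; 3 enters row 1 and ejects 2. So w(8) = 2. P is now [[1, 3, 4, 7], [6, 9], [8]].
Step i=7: Q has 7 at row 1, column 4; remove that cell from P, ejecting 7. So w(7) = 7. P is now [[1, 3, 4], [6, 9], [8]].
Step i=6: Q has 6 at row 3, column 1; remove 8 from row 3 of P and reverse-bump: 8 enters row 2 and ejects 6; 6 enters row 1 and ejects 4. So w(6) = 4. P is now [[1, 3, 6], [8, 9]].
Step i=5: Q has 5 at row 2, column 2; remove 9 from row 2 of P and reverse-bump: 9 enters row 1 and ejects 6. So w(5) = 6. P is now [[1, 3, 9], [8]].
Step i=4: Q has 4 at row 1, column 3; remove that cell from P, ejecting 9. So w(4) = 9. P is now [[1, 3], [8]].
Step i=3: Q has 3 at row 2, column 1; remove 8 from row 2 of P and reverse-bump: 8 enters row 1 and ejects 3. So w(3) = 3. P is now [[1, 8]].
Step i=2: Q has 2 at row 1, column 2; remove that cell from P, ejecting 8. So w(2) = 8. P is now [[1]].
Step i=1: Q has 1 at row 1, column 1; remove that cell from P, ejecting 1. So w(1) = 1. P is now [].

So w = 1 8 3 9 6 4 7 2 5.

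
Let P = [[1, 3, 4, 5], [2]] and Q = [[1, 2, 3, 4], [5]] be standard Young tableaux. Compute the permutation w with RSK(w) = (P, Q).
2 3 4 5 1

Reverse RSK: for i = n, n-1, ..., 1, locate i in Q, remove the corresponding corner cell from P, and reverse-bump its entry up through P; the value ejected from row 1 is w(i).

So w = 2 3 4 5 1.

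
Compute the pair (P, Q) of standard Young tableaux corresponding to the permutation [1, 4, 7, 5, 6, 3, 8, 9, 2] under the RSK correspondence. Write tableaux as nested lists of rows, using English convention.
P = [[1, 2, 5, 6, 8, 9], [3], [4], [7]], Q = [[1, 2, 3, 5, 7, 8], [4], [6], [9]]

Insert each entry of the permutation into P by Schensted row insertion, recording in Q the position of each new cell.

After inserting 1: P = [[1]].
After inserting 4: P = [[1, 4]].
After inserting 7: P = [[1, 4, 7]].
After inserting 5: P = [[1, 4, 5], [7]].
After inserting 6: P = [[1, 4, 5, 6], [7]].
After inserting 3: P = [[1, 3, 5, 6], [4], [7]].
After inserting 8: P = [[1, 3, 5, 6, 8], [4], [7]].
After inserting 9: P = [[1, 3, 5, 6, 8, 9], [4], [7]].
After inserting 2: P = [[1, 2, 5, 6, 8, 9], [3], [4], [7]].

So P = [[1, 2, 5, 6, 8, 9], [3], [4], [7]], Q = [[1, 2, 3, 5, 7, 8], [4], [6], [9]].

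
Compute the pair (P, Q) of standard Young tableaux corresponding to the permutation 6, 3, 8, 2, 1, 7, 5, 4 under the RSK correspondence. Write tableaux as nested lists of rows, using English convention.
P = [[1, 4], [2, 5], [3, 7], [6, 8]], Q = [[1, 3], [2, 6], [4, 7], [5, 8]]

Insert each entry of the permutation into P by Schensted row insertion, recording in Q the position of each new cell.

After inserting 6: P = [[6]].
After inserting 3: P = [[3], [6]].
After inserting 8: P = [[3, 8], [6]].
After inserting 2: P = [[2, 8], [3], [6]].
After inserting 1: P = [[1, 8], [2], [3], [6]].
After inserting 7: P = [[1, 7], [2, 8], [3], [6]].
After inserting 5: P = [[1, 5], [2, 7], [3, 8], [6]].
After inserting 4: P = [[1, 4], [2, 5], [3, 7], [6, 8]].

So P = [[1, 4], [2, 5], [3, 7], [6, 8]], Q = [[1, 3], [2, 6], [4, 7], [5, 8]].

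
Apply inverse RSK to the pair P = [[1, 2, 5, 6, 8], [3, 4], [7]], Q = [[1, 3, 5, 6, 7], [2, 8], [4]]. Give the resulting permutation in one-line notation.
Reverse RSK: for i = n, n-1, ..., 1, locate i in Q, remove the corresponding corner cell from P, and reverse-bump its entry up through P; the value ejected from row 1 is w(i).

So w = 7 3 4 1 5 6 8 2.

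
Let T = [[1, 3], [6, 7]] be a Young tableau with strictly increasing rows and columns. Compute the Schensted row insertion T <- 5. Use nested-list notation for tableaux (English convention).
5 is larger than every entry of row 1, so it is appended to row 1. The new tableau is [[1, 3, 5], [6, 7]].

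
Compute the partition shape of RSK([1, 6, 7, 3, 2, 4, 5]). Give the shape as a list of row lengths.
Row-insert each entry into an empty tableau.

After inserting 1: P = [[1]].
After inserting 6: P = [[1, 6]].
After inserting 7: P = [[1, 6, 7]].
After inserting 3: P = [[1, 3, 7], [6]].
After inserting 2: P = [[1, 2, 7], [3], [6]].
After inserting 4: P = [[1, 2, 4], [3, 7], [6]].
After inserting 5: P = [[1, 2, 4, 5], [3, 7], [6]].

The final insertion tableau P = [[1, 2, 4, 5], [3, 7], [6]] has shape [4, 2, 1].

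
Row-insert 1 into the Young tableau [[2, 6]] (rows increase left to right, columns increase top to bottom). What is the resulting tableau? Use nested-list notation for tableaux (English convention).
In row 1, 1 replaces 2 (the leftmost entry greater than 1); 2 is bumped to row 2. 2 starts a new row 2. The new tableau is [[1, 6], [2]].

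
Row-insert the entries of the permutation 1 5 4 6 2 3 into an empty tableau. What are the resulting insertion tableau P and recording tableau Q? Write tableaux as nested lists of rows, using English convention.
P = [[1, 2, 3], [4, 6], [5]], Q = [[1, 2, 4], [3, 6], [5]]

Insert each entry of the permutation into P by Schensted row insertion, recording in Q the position of each new cell.

After inserting 1: P = [[1]].
After inserting 5: P = [[1, 5]].
After inserting 4: P = [[1, 4], [5]].
After inserting 6: P = [[1, 4, 6], [5]].
After inserting 2: P = [[1, 2, 6], [4], [5]].
After inserting 3: P = [[1, 2, 3], [4, 6], [5]].

So P = [[1, 2, 3], [4, 6], [5]], Q = [[1, 2, 4], [3, 6], [5]].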